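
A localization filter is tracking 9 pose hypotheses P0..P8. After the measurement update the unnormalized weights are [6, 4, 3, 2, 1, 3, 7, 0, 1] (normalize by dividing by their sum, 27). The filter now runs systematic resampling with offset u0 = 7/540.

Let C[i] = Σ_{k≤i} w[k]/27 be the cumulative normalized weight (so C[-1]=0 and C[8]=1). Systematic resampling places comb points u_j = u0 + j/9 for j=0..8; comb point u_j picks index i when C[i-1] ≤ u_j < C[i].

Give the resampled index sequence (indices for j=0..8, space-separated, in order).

0 0 1 1 2 4 5 6 6

C = [2/9, 10/27, 13/27, 5/9, 16/27, 19/27, 26/27, 26/27, 1]
j=0: u_0=7/540 ∈ [0, 2/9) → index 0
j=1: u_1=67/540 ∈ [0, 2/9) → index 0
j=2: u_2=127/540 ∈ [2/9, 10/27) → index 1
j=3: u_3=187/540 ∈ [2/9, 10/27) → index 1
j=4: u_4=247/540 ∈ [10/27, 13/27) → index 2
j=5: u_5=307/540 ∈ [5/9, 16/27) → index 4
j=6: u_6=367/540 ∈ [16/27, 19/27) → index 5
j=7: u_7=427/540 ∈ [19/27, 26/27) → index 6
j=8: u_8=487/540 ∈ [19/27, 26/27) → index 6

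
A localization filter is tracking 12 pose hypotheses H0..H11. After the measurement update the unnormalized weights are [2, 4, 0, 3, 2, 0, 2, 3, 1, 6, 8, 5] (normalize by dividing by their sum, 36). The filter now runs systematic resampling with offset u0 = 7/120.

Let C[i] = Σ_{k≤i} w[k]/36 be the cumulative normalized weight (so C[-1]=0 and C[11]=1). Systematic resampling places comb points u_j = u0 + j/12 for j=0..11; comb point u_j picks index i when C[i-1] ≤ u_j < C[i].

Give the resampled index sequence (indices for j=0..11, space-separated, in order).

C = [1/18, 1/6, 1/6, 1/4, 11/36, 11/36, 13/36, 4/9, 17/36, 23/36, 31/36, 1]
j=0: u_0=7/120 ∈ [1/18, 1/6) → index 1
j=1: u_1=17/120 ∈ [1/18, 1/6) → index 1
j=2: u_2=9/40 ∈ [1/6, 1/4) → index 3
j=3: u_3=37/120 ∈ [11/36, 13/36) → index 6
j=4: u_4=47/120 ∈ [13/36, 4/9) → index 7
j=5: u_5=19/40 ∈ [17/36, 23/36) → index 9
j=6: u_6=67/120 ∈ [17/36, 23/36) → index 9
j=7: u_7=77/120 ∈ [23/36, 31/36) → index 10
j=8: u_8=29/40 ∈ [23/36, 31/36) → index 10
j=9: u_9=97/120 ∈ [23/36, 31/36) → index 10
j=10: u_10=107/120 ∈ [31/36, 1) → index 11
j=11: u_11=39/40 ∈ [31/36, 1) → index 11

1 1 3 6 7 9 9 10 10 10 11 11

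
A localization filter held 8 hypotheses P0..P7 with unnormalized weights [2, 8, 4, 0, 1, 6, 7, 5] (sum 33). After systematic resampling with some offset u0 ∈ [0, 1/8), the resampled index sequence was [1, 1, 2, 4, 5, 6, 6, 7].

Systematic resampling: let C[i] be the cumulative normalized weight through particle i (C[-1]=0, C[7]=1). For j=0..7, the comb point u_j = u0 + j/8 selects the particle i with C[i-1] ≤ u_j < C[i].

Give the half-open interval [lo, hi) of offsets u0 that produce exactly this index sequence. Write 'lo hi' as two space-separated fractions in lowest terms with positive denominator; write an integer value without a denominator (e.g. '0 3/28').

2/33 7/88

C = [2/33, 10/33, 14/33, 14/33, 5/11, 7/11, 28/33, 1]
j=0 picked index 1: u0 ∈ [2/33, 10/33)
j=1 picked index 1: u0 ∈ [-17/264, 47/264)
j=2 picked index 2: u0 ∈ [7/132, 23/132)
j=3 picked index 4: u0 ∈ [13/264, 7/88)
j=4 picked index 5: u0 ∈ [-1/22, 3/22)
j=5 picked index 6: u0 ∈ [1/88, 59/264)
j=6 picked index 6: u0 ∈ [-5/44, 13/132)
j=7 picked index 7: u0 ∈ [-7/264, 1/8)
intersection: [2/33, 7/88)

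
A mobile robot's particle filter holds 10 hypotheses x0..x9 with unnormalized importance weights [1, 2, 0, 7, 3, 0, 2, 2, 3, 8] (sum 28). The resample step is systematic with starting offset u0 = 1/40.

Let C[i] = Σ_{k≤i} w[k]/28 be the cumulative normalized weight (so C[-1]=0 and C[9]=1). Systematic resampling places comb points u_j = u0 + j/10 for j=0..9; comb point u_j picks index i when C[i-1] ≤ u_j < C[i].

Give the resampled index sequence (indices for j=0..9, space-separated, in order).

C = [1/28, 3/28, 3/28, 5/14, 13/28, 13/28, 15/28, 17/28, 5/7, 1]
j=0: u_0=1/40 ∈ [0, 1/28) → index 0
j=1: u_1=1/8 ∈ [3/28, 5/14) → index 3
j=2: u_2=9/40 ∈ [3/28, 5/14) → index 3
j=3: u_3=13/40 ∈ [3/28, 5/14) → index 3
j=4: u_4=17/40 ∈ [5/14, 13/28) → index 4
j=5: u_5=21/40 ∈ [13/28, 15/28) → index 6
j=6: u_6=5/8 ∈ [17/28, 5/7) → index 8
j=7: u_7=29/40 ∈ [5/7, 1) → index 9
j=8: u_8=33/40 ∈ [5/7, 1) → index 9
j=9: u_9=37/40 ∈ [5/7, 1) → index 9

0 3 3 3 4 6 8 9 9 9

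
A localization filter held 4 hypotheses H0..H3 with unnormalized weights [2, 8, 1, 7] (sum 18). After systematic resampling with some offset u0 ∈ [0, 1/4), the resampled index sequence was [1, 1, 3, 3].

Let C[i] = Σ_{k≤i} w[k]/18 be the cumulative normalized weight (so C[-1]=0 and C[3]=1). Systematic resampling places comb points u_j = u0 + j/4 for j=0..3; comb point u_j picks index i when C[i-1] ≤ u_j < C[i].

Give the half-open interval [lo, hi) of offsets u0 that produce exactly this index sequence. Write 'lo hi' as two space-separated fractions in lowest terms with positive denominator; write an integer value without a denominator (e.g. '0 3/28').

C = [1/9, 5/9, 11/18, 1]
j=0 picked index 1: u0 ∈ [1/9, 5/9)
j=1 picked index 1: u0 ∈ [-5/36, 11/36)
j=2 picked index 3: u0 ∈ [1/9, 1/2)
j=3 picked index 3: u0 ∈ [-5/36, 1/4)
intersection: [1/9, 1/4)

1/9 1/4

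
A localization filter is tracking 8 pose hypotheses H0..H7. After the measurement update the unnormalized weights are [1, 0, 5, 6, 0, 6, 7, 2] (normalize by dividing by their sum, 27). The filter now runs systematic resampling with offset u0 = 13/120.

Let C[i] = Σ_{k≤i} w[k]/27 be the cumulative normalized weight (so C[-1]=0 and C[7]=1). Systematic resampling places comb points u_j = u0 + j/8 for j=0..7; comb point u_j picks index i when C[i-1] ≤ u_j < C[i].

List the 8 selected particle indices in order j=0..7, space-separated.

C = [1/27, 1/27, 2/9, 4/9, 4/9, 2/3, 25/27, 1]
j=0: u_0=13/120 ∈ [1/27, 2/9) → index 2
j=1: u_1=7/30 ∈ [2/9, 4/9) → index 3
j=2: u_2=43/120 ∈ [2/9, 4/9) → index 3
j=3: u_3=29/60 ∈ [4/9, 2/3) → index 5
j=4: u_4=73/120 ∈ [4/9, 2/3) → index 5
j=5: u_5=11/15 ∈ [2/3, 25/27) → index 6
j=6: u_6=103/120 ∈ [2/3, 25/27) → index 6
j=7: u_7=59/60 ∈ [25/27, 1) → index 7

2 3 3 5 5 6 6 7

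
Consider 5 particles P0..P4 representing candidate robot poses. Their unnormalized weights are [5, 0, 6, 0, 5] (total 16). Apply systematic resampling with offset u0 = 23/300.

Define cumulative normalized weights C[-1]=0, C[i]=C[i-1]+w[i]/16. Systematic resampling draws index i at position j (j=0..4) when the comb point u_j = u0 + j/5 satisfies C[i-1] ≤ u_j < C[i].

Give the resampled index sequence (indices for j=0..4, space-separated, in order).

C = [5/16, 5/16, 11/16, 11/16, 1]
j=0: u_0=23/300 ∈ [0, 5/16) → index 0
j=1: u_1=83/300 ∈ [0, 5/16) → index 0
j=2: u_2=143/300 ∈ [5/16, 11/16) → index 2
j=3: u_3=203/300 ∈ [5/16, 11/16) → index 2
j=4: u_4=263/300 ∈ [11/16, 1) → index 4

0 0 2 2 4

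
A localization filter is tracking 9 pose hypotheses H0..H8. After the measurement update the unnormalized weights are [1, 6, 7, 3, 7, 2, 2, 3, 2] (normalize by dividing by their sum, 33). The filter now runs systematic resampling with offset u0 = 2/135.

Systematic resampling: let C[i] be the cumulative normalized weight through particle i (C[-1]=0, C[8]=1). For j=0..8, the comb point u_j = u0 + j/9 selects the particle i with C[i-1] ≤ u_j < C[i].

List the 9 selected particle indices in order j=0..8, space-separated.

0 1 2 2 3 4 4 6 7

C = [1/33, 7/33, 14/33, 17/33, 8/11, 26/33, 28/33, 31/33, 1]
j=0: u_0=2/135 ∈ [0, 1/33) → index 0
j=1: u_1=17/135 ∈ [1/33, 7/33) → index 1
j=2: u_2=32/135 ∈ [7/33, 14/33) → index 2
j=3: u_3=47/135 ∈ [7/33, 14/33) → index 2
j=4: u_4=62/135 ∈ [14/33, 17/33) → index 3
j=5: u_5=77/135 ∈ [17/33, 8/11) → index 4
j=6: u_6=92/135 ∈ [17/33, 8/11) → index 4
j=7: u_7=107/135 ∈ [26/33, 28/33) → index 6
j=8: u_8=122/135 ∈ [28/33, 31/33) → index 7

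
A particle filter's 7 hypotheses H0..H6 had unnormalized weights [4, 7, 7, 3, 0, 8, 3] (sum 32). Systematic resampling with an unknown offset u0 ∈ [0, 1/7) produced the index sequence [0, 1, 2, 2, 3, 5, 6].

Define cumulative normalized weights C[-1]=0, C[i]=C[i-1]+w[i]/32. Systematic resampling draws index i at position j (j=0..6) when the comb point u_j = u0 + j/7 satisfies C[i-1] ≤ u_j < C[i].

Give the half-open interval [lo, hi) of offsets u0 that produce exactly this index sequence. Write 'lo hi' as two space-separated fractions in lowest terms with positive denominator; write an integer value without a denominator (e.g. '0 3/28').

13/224 19/224

C = [1/8, 11/32, 9/16, 21/32, 21/32, 29/32, 1]
j=0 picked index 0: u0 ∈ [0, 1/8)
j=1 picked index 1: u0 ∈ [-1/56, 45/224)
j=2 picked index 2: u0 ∈ [13/224, 31/112)
j=3 picked index 2: u0 ∈ [-19/224, 15/112)
j=4 picked index 3: u0 ∈ [-1/112, 19/224)
j=5 picked index 5: u0 ∈ [-13/224, 43/224)
j=6 picked index 6: u0 ∈ [11/224, 1/7)
intersection: [13/224, 19/224)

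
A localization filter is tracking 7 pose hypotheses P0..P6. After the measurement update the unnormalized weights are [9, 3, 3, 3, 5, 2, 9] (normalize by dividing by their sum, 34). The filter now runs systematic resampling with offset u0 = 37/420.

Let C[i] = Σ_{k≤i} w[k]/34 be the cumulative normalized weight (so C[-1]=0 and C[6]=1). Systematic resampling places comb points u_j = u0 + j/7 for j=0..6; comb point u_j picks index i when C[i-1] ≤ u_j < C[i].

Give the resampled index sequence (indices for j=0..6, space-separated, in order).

C = [9/34, 6/17, 15/34, 9/17, 23/34, 25/34, 1]
j=0: u_0=37/420 ∈ [0, 9/34) → index 0
j=1: u_1=97/420 ∈ [0, 9/34) → index 0
j=2: u_2=157/420 ∈ [6/17, 15/34) → index 2
j=3: u_3=31/60 ∈ [15/34, 9/17) → index 3
j=4: u_4=277/420 ∈ [9/17, 23/34) → index 4
j=5: u_5=337/420 ∈ [25/34, 1) → index 6
j=6: u_6=397/420 ∈ [25/34, 1) → index 6

0 0 2 3 4 6 6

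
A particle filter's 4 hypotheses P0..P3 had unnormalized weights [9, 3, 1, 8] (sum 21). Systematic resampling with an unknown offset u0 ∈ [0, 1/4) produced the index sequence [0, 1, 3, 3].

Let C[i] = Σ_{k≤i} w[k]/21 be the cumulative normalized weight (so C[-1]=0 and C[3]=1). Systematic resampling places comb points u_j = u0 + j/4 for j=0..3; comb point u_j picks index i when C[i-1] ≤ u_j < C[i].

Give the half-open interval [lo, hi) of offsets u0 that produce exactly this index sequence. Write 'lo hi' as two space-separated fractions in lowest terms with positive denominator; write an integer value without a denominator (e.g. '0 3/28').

5/28 1/4

C = [3/7, 4/7, 13/21, 1]
j=0 picked index 0: u0 ∈ [0, 3/7)
j=1 picked index 1: u0 ∈ [5/28, 9/28)
j=2 picked index 3: u0 ∈ [5/42, 1/2)
j=3 picked index 3: u0 ∈ [-11/84, 1/4)
intersection: [5/28, 1/4)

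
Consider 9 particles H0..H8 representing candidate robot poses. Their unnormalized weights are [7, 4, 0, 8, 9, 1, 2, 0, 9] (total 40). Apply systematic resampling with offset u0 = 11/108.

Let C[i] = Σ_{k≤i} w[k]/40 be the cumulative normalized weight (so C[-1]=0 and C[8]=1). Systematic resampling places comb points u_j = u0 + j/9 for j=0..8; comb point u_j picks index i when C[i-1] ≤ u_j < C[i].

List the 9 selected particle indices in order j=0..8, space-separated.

0 1 3 3 4 4 6 8 8

C = [7/40, 11/40, 11/40, 19/40, 7/10, 29/40, 31/40, 31/40, 1]
j=0: u_0=11/108 ∈ [0, 7/40) → index 0
j=1: u_1=23/108 ∈ [7/40, 11/40) → index 1
j=2: u_2=35/108 ∈ [11/40, 19/40) → index 3
j=3: u_3=47/108 ∈ [11/40, 19/40) → index 3
j=4: u_4=59/108 ∈ [19/40, 7/10) → index 4
j=5: u_5=71/108 ∈ [19/40, 7/10) → index 4
j=6: u_6=83/108 ∈ [29/40, 31/40) → index 6
j=7: u_7=95/108 ∈ [31/40, 1) → index 8
j=8: u_8=107/108 ∈ [31/40, 1) → index 8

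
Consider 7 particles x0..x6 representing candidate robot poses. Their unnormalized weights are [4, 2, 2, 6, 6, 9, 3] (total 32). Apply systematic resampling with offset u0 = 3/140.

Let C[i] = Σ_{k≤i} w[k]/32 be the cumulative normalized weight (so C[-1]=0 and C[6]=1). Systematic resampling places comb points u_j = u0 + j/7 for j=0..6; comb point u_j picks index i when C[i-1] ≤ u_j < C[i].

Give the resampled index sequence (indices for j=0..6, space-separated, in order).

C = [1/8, 3/16, 1/4, 7/16, 5/8, 29/32, 1]
j=0: u_0=3/140 ∈ [0, 1/8) → index 0
j=1: u_1=23/140 ∈ [1/8, 3/16) → index 1
j=2: u_2=43/140 ∈ [1/4, 7/16) → index 3
j=3: u_3=9/20 ∈ [7/16, 5/8) → index 4
j=4: u_4=83/140 ∈ [7/16, 5/8) → index 4
j=5: u_5=103/140 ∈ [5/8, 29/32) → index 5
j=6: u_6=123/140 ∈ [5/8, 29/32) → index 5

0 1 3 4 4 5 5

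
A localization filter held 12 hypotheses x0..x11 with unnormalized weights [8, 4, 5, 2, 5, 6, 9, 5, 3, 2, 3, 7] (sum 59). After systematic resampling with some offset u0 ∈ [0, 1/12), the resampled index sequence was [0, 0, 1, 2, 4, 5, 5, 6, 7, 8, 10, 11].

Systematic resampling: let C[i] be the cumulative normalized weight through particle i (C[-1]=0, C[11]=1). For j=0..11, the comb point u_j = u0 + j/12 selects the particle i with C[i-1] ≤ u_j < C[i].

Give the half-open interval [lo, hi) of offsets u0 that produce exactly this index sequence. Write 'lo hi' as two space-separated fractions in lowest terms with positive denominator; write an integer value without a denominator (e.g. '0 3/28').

C = [8/59, 12/59, 17/59, 19/59, 24/59, 30/59, 39/59, 44/59, 47/59, 49/59, 52/59, 1]
j=0 picked index 0: u0 ∈ [0, 8/59)
j=1 picked index 0: u0 ∈ [-1/12, 37/708)
j=2 picked index 1: u0 ∈ [-11/354, 13/354)
j=3 picked index 2: u0 ∈ [-11/236, 9/236)
j=4 picked index 4: u0 ∈ [-2/177, 13/177)
j=5 picked index 5: u0 ∈ [-7/708, 65/708)
j=6 picked index 5: u0 ∈ [-11/118, 1/118)
j=7 picked index 6: u0 ∈ [-53/708, 55/708)
j=8 picked index 7: u0 ∈ [-1/177, 14/177)
j=9 picked index 8: u0 ∈ [-1/236, 11/236)
j=10 picked index 10: u0 ∈ [-1/354, 17/354)
j=11 picked index 11: u0 ∈ [-25/708, 1/12)
intersection: [0, 1/118)

0 1/118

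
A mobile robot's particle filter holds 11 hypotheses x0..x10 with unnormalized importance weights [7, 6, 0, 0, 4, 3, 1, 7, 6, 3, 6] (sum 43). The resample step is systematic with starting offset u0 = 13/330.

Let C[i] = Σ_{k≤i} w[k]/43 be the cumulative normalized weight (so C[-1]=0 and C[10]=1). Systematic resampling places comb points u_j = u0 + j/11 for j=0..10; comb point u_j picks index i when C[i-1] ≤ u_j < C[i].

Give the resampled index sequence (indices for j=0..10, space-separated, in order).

C = [7/43, 13/43, 13/43, 13/43, 17/43, 20/43, 21/43, 28/43, 34/43, 37/43, 1]
j=0: u_0=13/330 ∈ [0, 7/43) → index 0
j=1: u_1=43/330 ∈ [0, 7/43) → index 0
j=2: u_2=73/330 ∈ [7/43, 13/43) → index 1
j=3: u_3=103/330 ∈ [13/43, 17/43) → index 4
j=4: u_4=133/330 ∈ [17/43, 20/43) → index 5
j=5: u_5=163/330 ∈ [21/43, 28/43) → index 7
j=6: u_6=193/330 ∈ [21/43, 28/43) → index 7
j=7: u_7=223/330 ∈ [28/43, 34/43) → index 8
j=8: u_8=23/30 ∈ [28/43, 34/43) → index 8
j=9: u_9=283/330 ∈ [34/43, 37/43) → index 9
j=10: u_10=313/330 ∈ [37/43, 1) → index 10

0 0 1 4 5 7 7 8 8 9 10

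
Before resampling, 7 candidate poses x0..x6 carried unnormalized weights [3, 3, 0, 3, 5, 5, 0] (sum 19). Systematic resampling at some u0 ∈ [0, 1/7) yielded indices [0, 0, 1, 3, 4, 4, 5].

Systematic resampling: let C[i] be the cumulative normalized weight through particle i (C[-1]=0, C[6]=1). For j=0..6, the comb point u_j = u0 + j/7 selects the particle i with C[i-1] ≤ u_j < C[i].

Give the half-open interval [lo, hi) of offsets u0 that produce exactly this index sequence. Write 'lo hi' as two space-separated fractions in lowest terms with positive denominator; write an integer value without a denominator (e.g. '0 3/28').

0 2/133

C = [3/19, 6/19, 6/19, 9/19, 14/19, 1, 1]
j=0 picked index 0: u0 ∈ [0, 3/19)
j=1 picked index 0: u0 ∈ [-1/7, 2/133)
j=2 picked index 1: u0 ∈ [-17/133, 4/133)
j=3 picked index 3: u0 ∈ [-15/133, 6/133)
j=4 picked index 4: u0 ∈ [-13/133, 22/133)
j=5 picked index 4: u0 ∈ [-32/133, 3/133)
j=6 picked index 5: u0 ∈ [-16/133, 1/7)
intersection: [0, 2/133)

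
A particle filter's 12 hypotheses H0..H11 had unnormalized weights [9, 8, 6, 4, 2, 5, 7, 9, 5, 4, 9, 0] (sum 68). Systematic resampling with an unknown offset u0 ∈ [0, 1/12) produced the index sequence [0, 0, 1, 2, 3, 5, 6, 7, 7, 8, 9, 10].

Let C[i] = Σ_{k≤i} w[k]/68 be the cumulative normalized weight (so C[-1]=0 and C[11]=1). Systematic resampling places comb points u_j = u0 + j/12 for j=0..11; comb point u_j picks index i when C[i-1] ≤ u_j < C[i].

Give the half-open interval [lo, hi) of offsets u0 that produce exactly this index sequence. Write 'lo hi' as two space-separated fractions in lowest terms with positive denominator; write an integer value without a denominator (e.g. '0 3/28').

1/51 7/204

C = [9/68, 1/4, 23/68, 27/68, 29/68, 1/2, 41/68, 25/34, 55/68, 59/68, 1, 1]
j=0 picked index 0: u0 ∈ [0, 9/68)
j=1 picked index 0: u0 ∈ [-1/12, 5/102)
j=2 picked index 1: u0 ∈ [-7/204, 1/12)
j=3 picked index 2: u0 ∈ [0, 3/34)
j=4 picked index 3: u0 ∈ [1/204, 13/204)
j=5 picked index 5: u0 ∈ [1/102, 1/12)
j=6 picked index 6: u0 ∈ [0, 7/68)
j=7 picked index 7: u0 ∈ [1/51, 31/204)
j=8 picked index 7: u0 ∈ [-13/204, 7/102)
j=9 picked index 8: u0 ∈ [-1/68, 1/17)
j=10 picked index 9: u0 ∈ [-5/204, 7/204)
j=11 picked index 10: u0 ∈ [-5/102, 1/12)
intersection: [1/51, 7/204)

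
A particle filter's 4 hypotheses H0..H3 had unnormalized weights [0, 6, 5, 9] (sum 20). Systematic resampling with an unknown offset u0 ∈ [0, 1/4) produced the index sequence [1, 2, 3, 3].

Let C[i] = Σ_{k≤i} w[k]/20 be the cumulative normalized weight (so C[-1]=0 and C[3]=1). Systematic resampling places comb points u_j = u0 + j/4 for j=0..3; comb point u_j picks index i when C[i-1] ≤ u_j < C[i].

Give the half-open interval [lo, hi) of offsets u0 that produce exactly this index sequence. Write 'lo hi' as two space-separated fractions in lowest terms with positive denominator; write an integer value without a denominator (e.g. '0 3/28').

C = [0, 3/10, 11/20, 1]
j=0 picked index 1: u0 ∈ [0, 3/10)
j=1 picked index 2: u0 ∈ [1/20, 3/10)
j=2 picked index 3: u0 ∈ [1/20, 1/2)
j=3 picked index 3: u0 ∈ [-1/5, 1/4)
intersection: [1/20, 1/4)

1/20 1/4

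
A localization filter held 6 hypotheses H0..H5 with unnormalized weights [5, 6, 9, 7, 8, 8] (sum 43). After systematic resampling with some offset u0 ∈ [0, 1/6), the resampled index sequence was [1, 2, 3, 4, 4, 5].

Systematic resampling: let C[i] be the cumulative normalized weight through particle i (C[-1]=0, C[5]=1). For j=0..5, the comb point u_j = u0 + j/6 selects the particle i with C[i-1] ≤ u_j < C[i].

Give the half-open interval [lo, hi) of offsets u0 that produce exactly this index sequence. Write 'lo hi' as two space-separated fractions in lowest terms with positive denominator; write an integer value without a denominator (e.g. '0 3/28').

C = [5/43, 11/43, 20/43, 27/43, 35/43, 1]
j=0 picked index 1: u0 ∈ [5/43, 11/43)
j=1 picked index 2: u0 ∈ [23/258, 77/258)
j=2 picked index 3: u0 ∈ [17/129, 38/129)
j=3 picked index 4: u0 ∈ [11/86, 27/86)
j=4 picked index 4: u0 ∈ [-5/129, 19/129)
j=5 picked index 5: u0 ∈ [-5/258, 1/6)
intersection: [17/129, 19/129)

17/129 19/129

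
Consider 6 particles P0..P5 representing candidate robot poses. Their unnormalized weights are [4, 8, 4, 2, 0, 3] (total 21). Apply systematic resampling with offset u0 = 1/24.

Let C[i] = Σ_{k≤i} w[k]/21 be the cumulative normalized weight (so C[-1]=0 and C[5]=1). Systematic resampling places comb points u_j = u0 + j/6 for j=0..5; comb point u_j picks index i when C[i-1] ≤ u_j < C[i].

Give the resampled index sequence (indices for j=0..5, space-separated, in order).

0 1 1 1 2 5

C = [4/21, 4/7, 16/21, 6/7, 6/7, 1]
j=0: u_0=1/24 ∈ [0, 4/21) → index 0
j=1: u_1=5/24 ∈ [4/21, 4/7) → index 1
j=2: u_2=3/8 ∈ [4/21, 4/7) → index 1
j=3: u_3=13/24 ∈ [4/21, 4/7) → index 1
j=4: u_4=17/24 ∈ [4/7, 16/21) → index 2
j=5: u_5=7/8 ∈ [6/7, 1) → index 5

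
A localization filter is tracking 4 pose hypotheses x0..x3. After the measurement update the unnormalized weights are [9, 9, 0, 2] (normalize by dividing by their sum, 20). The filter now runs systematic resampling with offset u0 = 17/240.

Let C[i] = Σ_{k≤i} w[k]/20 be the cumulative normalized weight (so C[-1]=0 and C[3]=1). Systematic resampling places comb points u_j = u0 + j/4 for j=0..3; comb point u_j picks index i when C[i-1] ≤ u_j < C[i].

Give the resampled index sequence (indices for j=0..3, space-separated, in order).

0 0 1 1

C = [9/20, 9/10, 9/10, 1]
j=0: u_0=17/240 ∈ [0, 9/20) → index 0
j=1: u_1=77/240 ∈ [0, 9/20) → index 0
j=2: u_2=137/240 ∈ [9/20, 9/10) → index 1
j=3: u_3=197/240 ∈ [9/20, 9/10) → index 1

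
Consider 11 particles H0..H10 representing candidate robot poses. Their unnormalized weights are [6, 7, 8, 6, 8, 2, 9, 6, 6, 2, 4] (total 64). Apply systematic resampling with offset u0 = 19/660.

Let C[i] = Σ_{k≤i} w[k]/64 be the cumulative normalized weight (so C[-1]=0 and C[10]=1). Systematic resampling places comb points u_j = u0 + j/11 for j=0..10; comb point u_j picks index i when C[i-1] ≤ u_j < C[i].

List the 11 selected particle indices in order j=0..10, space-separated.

C = [3/32, 13/64, 21/64, 27/64, 35/64, 37/64, 23/32, 13/16, 29/32, 15/16, 1]
j=0: u_0=19/660 ∈ [0, 3/32) → index 0
j=1: u_1=79/660 ∈ [3/32, 13/64) → index 1
j=2: u_2=139/660 ∈ [13/64, 21/64) → index 2
j=3: u_3=199/660 ∈ [13/64, 21/64) → index 2
j=4: u_4=259/660 ∈ [21/64, 27/64) → index 3
j=5: u_5=29/60 ∈ [27/64, 35/64) → index 4
j=6: u_6=379/660 ∈ [35/64, 37/64) → index 5
j=7: u_7=439/660 ∈ [37/64, 23/32) → index 6
j=8: u_8=499/660 ∈ [23/32, 13/16) → index 7
j=9: u_9=559/660 ∈ [13/16, 29/32) → index 8
j=10: u_10=619/660 ∈ [15/16, 1) → index 10

0 1 2 2 3 4 5 6 7 8 10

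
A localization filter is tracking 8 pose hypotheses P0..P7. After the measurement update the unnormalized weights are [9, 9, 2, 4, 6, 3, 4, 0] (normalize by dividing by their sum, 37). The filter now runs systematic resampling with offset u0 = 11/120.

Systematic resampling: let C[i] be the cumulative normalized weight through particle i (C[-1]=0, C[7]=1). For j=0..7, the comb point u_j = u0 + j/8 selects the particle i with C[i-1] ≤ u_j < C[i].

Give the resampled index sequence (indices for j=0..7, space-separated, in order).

0 0 1 1 3 4 5 6

C = [9/37, 18/37, 20/37, 24/37, 30/37, 33/37, 1, 1]
j=0: u_0=11/120 ∈ [0, 9/37) → index 0
j=1: u_1=13/60 ∈ [0, 9/37) → index 0
j=2: u_2=41/120 ∈ [9/37, 18/37) → index 1
j=3: u_3=7/15 ∈ [9/37, 18/37) → index 1
j=4: u_4=71/120 ∈ [20/37, 24/37) → index 3
j=5: u_5=43/60 ∈ [24/37, 30/37) → index 4
j=6: u_6=101/120 ∈ [30/37, 33/37) → index 5
j=7: u_7=29/30 ∈ [33/37, 1) → index 6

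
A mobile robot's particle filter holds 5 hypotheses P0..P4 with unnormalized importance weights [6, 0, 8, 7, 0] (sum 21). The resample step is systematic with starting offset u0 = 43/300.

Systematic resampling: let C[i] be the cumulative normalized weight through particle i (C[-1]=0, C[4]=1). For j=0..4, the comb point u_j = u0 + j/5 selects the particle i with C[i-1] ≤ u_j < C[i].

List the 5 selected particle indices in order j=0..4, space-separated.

0 2 2 3 3

C = [2/7, 2/7, 2/3, 1, 1]
j=0: u_0=43/300 ∈ [0, 2/7) → index 0
j=1: u_1=103/300 ∈ [2/7, 2/3) → index 2
j=2: u_2=163/300 ∈ [2/7, 2/3) → index 2
j=3: u_3=223/300 ∈ [2/3, 1) → index 3
j=4: u_4=283/300 ∈ [2/3, 1) → index 3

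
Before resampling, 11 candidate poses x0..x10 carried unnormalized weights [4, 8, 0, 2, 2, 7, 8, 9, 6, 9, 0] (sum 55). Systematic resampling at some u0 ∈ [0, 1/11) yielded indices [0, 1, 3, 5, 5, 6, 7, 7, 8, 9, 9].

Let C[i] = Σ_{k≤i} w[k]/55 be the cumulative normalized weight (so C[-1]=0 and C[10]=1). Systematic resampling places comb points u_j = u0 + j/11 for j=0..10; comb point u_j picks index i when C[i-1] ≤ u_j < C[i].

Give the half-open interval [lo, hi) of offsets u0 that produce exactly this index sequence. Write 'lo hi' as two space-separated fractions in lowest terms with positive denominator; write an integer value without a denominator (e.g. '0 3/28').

C = [4/55, 12/55, 12/55, 14/55, 16/55, 23/55, 31/55, 8/11, 46/55, 1, 1]
j=0 picked index 0: u0 ∈ [0, 4/55)
j=1 picked index 1: u0 ∈ [-1/55, 7/55)
j=2 picked index 3: u0 ∈ [2/55, 4/55)
j=3 picked index 5: u0 ∈ [1/55, 8/55)
j=4 picked index 5: u0 ∈ [-4/55, 3/55)
j=5 picked index 6: u0 ∈ [-2/55, 6/55)
j=6 picked index 7: u0 ∈ [1/55, 2/11)
j=7 picked index 7: u0 ∈ [-4/55, 1/11)
j=8 picked index 8: u0 ∈ [0, 6/55)
j=9 picked index 9: u0 ∈ [1/55, 2/11)
j=10 picked index 9: u0 ∈ [-4/55, 1/11)
intersection: [2/55, 3/55)

2/55 3/55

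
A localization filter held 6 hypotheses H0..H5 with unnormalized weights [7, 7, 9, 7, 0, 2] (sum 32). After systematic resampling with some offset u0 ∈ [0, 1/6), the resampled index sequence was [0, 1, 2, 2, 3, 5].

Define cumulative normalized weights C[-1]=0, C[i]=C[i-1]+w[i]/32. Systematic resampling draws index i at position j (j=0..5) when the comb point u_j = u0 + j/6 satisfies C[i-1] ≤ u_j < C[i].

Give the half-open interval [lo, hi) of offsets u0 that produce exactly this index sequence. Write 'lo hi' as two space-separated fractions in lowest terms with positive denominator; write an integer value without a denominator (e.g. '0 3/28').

C = [7/32, 7/16, 23/32, 15/16, 15/16, 1]
j=0 picked index 0: u0 ∈ [0, 7/32)
j=1 picked index 1: u0 ∈ [5/96, 13/48)
j=2 picked index 2: u0 ∈ [5/48, 37/96)
j=3 picked index 2: u0 ∈ [-1/16, 7/32)
j=4 picked index 3: u0 ∈ [5/96, 13/48)
j=5 picked index 5: u0 ∈ [5/48, 1/6)
intersection: [5/48, 1/6)

5/48 1/6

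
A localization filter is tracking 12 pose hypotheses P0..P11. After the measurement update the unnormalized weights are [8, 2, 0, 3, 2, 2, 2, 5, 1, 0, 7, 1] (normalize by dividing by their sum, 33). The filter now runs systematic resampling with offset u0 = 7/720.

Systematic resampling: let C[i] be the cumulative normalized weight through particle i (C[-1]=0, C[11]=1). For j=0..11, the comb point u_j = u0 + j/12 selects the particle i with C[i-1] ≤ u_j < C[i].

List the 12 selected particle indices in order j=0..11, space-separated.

C = [8/33, 10/33, 10/33, 13/33, 5/11, 17/33, 19/33, 8/11, 25/33, 25/33, 32/33, 1]
j=0: u_0=7/720 ∈ [0, 8/33) → index 0
j=1: u_1=67/720 ∈ [0, 8/33) → index 0
j=2: u_2=127/720 ∈ [0, 8/33) → index 0
j=3: u_3=187/720 ∈ [8/33, 10/33) → index 1
j=4: u_4=247/720 ∈ [10/33, 13/33) → index 3
j=5: u_5=307/720 ∈ [13/33, 5/11) → index 4
j=6: u_6=367/720 ∈ [5/11, 17/33) → index 5
j=7: u_7=427/720 ∈ [19/33, 8/11) → index 7
j=8: u_8=487/720 ∈ [19/33, 8/11) → index 7
j=9: u_9=547/720 ∈ [25/33, 32/33) → index 10
j=10: u_10=607/720 ∈ [25/33, 32/33) → index 10
j=11: u_11=667/720 ∈ [25/33, 32/33) → index 10

0 0 0 1 3 4 5 7 7 10 10 10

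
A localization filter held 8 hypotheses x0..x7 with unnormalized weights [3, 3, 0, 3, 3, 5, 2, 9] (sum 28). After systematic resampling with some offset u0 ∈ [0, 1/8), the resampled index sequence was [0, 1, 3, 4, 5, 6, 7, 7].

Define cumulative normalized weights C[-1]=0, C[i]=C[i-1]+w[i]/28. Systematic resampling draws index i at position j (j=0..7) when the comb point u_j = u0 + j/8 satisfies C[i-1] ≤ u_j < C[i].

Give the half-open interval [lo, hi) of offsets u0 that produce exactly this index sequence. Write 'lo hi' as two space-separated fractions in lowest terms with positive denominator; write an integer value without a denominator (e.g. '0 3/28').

C = [3/28, 3/14, 3/14, 9/28, 3/7, 17/28, 19/28, 1]
j=0 picked index 0: u0 ∈ [0, 3/28)
j=1 picked index 1: u0 ∈ [-1/56, 5/56)
j=2 picked index 3: u0 ∈ [-1/28, 1/14)
j=3 picked index 4: u0 ∈ [-3/56, 3/56)
j=4 picked index 5: u0 ∈ [-1/14, 3/28)
j=5 picked index 6: u0 ∈ [-1/56, 3/56)
j=6 picked index 7: u0 ∈ [-1/14, 1/4)
j=7 picked index 7: u0 ∈ [-11/56, 1/8)
intersection: [0, 3/56)

0 3/56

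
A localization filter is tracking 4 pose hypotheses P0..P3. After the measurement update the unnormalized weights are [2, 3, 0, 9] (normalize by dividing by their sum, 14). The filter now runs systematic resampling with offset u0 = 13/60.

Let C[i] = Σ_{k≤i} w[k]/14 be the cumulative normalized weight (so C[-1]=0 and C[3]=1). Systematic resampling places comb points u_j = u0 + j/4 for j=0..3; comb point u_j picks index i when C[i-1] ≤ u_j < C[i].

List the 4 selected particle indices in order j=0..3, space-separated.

C = [1/7, 5/14, 5/14, 1]
j=0: u_0=13/60 ∈ [1/7, 5/14) → index 1
j=1: u_1=7/15 ∈ [5/14, 1) → index 3
j=2: u_2=43/60 ∈ [5/14, 1) → index 3
j=3: u_3=29/30 ∈ [5/14, 1) → index 3

1 3 3 3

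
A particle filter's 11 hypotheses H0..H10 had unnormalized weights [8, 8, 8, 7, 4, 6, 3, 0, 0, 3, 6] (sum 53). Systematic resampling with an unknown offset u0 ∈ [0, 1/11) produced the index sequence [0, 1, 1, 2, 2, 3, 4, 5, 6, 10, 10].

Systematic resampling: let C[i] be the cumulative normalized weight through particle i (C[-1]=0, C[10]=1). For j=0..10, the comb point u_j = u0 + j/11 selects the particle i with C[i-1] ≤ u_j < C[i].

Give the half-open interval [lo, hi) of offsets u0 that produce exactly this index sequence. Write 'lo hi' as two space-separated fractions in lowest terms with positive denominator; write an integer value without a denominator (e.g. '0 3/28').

C = [8/53, 16/53, 24/53, 31/53, 35/53, 41/53, 44/53, 44/53, 44/53, 47/53, 1]
j=0 picked index 0: u0 ∈ [0, 8/53)
j=1 picked index 1: u0 ∈ [35/583, 123/583)
j=2 picked index 1: u0 ∈ [-18/583, 70/583)
j=3 picked index 2: u0 ∈ [17/583, 105/583)
j=4 picked index 2: u0 ∈ [-36/583, 52/583)
j=5 picked index 3: u0 ∈ [-1/583, 76/583)
j=6 picked index 4: u0 ∈ [23/583, 67/583)
j=7 picked index 5: u0 ∈ [14/583, 80/583)
j=8 picked index 6: u0 ∈ [27/583, 60/583)
j=9 picked index 10: u0 ∈ [40/583, 2/11)
j=10 picked index 10: u0 ∈ [-13/583, 1/11)
intersection: [40/583, 52/583)

40/583 52/583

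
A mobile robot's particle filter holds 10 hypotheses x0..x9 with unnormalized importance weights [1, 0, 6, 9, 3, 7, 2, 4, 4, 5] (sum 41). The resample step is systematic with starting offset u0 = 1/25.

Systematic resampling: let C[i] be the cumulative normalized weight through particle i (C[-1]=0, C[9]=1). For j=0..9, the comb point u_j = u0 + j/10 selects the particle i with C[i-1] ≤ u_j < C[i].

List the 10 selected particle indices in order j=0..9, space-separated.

2 2 3 3 4 5 6 7 8 9

C = [1/41, 1/41, 7/41, 16/41, 19/41, 26/41, 28/41, 32/41, 36/41, 1]
j=0: u_0=1/25 ∈ [1/41, 7/41) → index 2
j=1: u_1=7/50 ∈ [1/41, 7/41) → index 2
j=2: u_2=6/25 ∈ [7/41, 16/41) → index 3
j=3: u_3=17/50 ∈ [7/41, 16/41) → index 3
j=4: u_4=11/25 ∈ [16/41, 19/41) → index 4
j=5: u_5=27/50 ∈ [19/41, 26/41) → index 5
j=6: u_6=16/25 ∈ [26/41, 28/41) → index 6
j=7: u_7=37/50 ∈ [28/41, 32/41) → index 7
j=8: u_8=21/25 ∈ [32/41, 36/41) → index 8
j=9: u_9=47/50 ∈ [36/41, 1) → index 9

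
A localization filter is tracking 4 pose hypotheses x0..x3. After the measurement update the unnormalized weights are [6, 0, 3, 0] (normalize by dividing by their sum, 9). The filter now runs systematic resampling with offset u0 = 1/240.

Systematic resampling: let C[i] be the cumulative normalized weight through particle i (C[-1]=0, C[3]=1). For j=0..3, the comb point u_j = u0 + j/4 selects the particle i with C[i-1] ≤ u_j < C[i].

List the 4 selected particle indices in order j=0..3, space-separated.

0 0 0 2

C = [2/3, 2/3, 1, 1]
j=0: u_0=1/240 ∈ [0, 2/3) → index 0
j=1: u_1=61/240 ∈ [0, 2/3) → index 0
j=2: u_2=121/240 ∈ [0, 2/3) → index 0
j=3: u_3=181/240 ∈ [2/3, 1) → index 2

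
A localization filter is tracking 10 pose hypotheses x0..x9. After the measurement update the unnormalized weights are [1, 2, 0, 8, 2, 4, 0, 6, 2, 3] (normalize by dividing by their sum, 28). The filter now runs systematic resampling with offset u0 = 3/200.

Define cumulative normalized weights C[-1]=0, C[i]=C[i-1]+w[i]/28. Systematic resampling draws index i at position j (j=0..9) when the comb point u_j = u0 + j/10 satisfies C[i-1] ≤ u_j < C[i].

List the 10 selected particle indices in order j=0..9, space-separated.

0 3 3 3 4 5 7 7 7 9

C = [1/28, 3/28, 3/28, 11/28, 13/28, 17/28, 17/28, 23/28, 25/28, 1]
j=0: u_0=3/200 ∈ [0, 1/28) → index 0
j=1: u_1=23/200 ∈ [3/28, 11/28) → index 3
j=2: u_2=43/200 ∈ [3/28, 11/28) → index 3
j=3: u_3=63/200 ∈ [3/28, 11/28) → index 3
j=4: u_4=83/200 ∈ [11/28, 13/28) → index 4
j=5: u_5=103/200 ∈ [13/28, 17/28) → index 5
j=6: u_6=123/200 ∈ [17/28, 23/28) → index 7
j=7: u_7=143/200 ∈ [17/28, 23/28) → index 7
j=8: u_8=163/200 ∈ [17/28, 23/28) → index 7
j=9: u_9=183/200 ∈ [25/28, 1) → index 9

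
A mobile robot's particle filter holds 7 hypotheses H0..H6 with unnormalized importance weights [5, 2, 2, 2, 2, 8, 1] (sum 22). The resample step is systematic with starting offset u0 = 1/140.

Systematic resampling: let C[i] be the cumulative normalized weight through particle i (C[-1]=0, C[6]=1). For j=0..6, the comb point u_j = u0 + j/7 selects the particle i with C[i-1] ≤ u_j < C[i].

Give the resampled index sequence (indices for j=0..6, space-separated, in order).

C = [5/22, 7/22, 9/22, 1/2, 13/22, 21/22, 1]
j=0: u_0=1/140 ∈ [0, 5/22) → index 0
j=1: u_1=3/20 ∈ [0, 5/22) → index 0
j=2: u_2=41/140 ∈ [5/22, 7/22) → index 1
j=3: u_3=61/140 ∈ [9/22, 1/2) → index 3
j=4: u_4=81/140 ∈ [1/2, 13/22) → index 4
j=5: u_5=101/140 ∈ [13/22, 21/22) → index 5
j=6: u_6=121/140 ∈ [13/22, 21/22) → index 5

0 0 1 3 4 5 5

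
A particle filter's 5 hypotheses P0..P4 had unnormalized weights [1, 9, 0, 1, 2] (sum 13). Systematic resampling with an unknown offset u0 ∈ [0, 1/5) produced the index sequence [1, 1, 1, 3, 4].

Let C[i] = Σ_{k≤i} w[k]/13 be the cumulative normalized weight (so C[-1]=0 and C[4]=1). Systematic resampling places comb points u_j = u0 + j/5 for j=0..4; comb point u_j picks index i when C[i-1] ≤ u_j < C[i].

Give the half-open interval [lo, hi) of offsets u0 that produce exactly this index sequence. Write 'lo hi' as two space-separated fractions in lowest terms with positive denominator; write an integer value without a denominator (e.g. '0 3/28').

11/65 1/5

C = [1/13, 10/13, 10/13, 11/13, 1]
j=0 picked index 1: u0 ∈ [1/13, 10/13)
j=1 picked index 1: u0 ∈ [-8/65, 37/65)
j=2 picked index 1: u0 ∈ [-21/65, 24/65)
j=3 picked index 3: u0 ∈ [11/65, 16/65)
j=4 picked index 4: u0 ∈ [3/65, 1/5)
intersection: [11/65, 1/5)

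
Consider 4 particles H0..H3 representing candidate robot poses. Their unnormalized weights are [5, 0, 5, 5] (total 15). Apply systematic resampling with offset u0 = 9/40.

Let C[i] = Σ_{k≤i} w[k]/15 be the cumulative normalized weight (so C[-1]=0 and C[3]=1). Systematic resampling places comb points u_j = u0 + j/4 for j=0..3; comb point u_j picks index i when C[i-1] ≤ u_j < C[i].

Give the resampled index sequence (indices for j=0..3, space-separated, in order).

C = [1/3, 1/3, 2/3, 1]
j=0: u_0=9/40 ∈ [0, 1/3) → index 0
j=1: u_1=19/40 ∈ [1/3, 2/3) → index 2
j=2: u_2=29/40 ∈ [2/3, 1) → index 3
j=3: u_3=39/40 ∈ [2/3, 1) → index 3

0 2 3 3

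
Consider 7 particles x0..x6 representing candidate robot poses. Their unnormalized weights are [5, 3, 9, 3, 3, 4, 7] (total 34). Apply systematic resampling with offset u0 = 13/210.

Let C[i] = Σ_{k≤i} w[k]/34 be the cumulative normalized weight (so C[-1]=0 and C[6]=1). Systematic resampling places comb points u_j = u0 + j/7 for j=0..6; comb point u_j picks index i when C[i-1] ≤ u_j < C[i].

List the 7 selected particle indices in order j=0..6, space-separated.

C = [5/34, 4/17, 1/2, 10/17, 23/34, 27/34, 1]
j=0: u_0=13/210 ∈ [0, 5/34) → index 0
j=1: u_1=43/210 ∈ [5/34, 4/17) → index 1
j=2: u_2=73/210 ∈ [4/17, 1/2) → index 2
j=3: u_3=103/210 ∈ [4/17, 1/2) → index 2
j=4: u_4=19/30 ∈ [10/17, 23/34) → index 4
j=5: u_5=163/210 ∈ [23/34, 27/34) → index 5
j=6: u_6=193/210 ∈ [27/34, 1) → index 6

0 1 2 2 4 5 6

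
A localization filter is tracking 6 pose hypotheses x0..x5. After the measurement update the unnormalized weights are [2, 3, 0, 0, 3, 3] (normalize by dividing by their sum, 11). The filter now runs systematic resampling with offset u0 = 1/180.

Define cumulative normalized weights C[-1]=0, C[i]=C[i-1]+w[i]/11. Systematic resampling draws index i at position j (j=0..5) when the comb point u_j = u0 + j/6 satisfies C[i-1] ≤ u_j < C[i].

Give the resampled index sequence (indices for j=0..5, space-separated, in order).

0 0 1 4 4 5

C = [2/11, 5/11, 5/11, 5/11, 8/11, 1]
j=0: u_0=1/180 ∈ [0, 2/11) → index 0
j=1: u_1=31/180 ∈ [0, 2/11) → index 0
j=2: u_2=61/180 ∈ [2/11, 5/11) → index 1
j=3: u_3=91/180 ∈ [5/11, 8/11) → index 4
j=4: u_4=121/180 ∈ [5/11, 8/11) → index 4
j=5: u_5=151/180 ∈ [8/11, 1) → index 5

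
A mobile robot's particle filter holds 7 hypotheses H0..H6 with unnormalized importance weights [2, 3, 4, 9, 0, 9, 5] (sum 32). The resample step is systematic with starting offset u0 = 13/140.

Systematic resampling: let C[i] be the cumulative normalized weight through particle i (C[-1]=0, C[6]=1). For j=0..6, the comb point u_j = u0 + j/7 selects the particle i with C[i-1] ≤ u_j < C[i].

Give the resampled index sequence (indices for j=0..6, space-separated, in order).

C = [1/16, 5/32, 9/32, 9/16, 9/16, 27/32, 1]
j=0: u_0=13/140 ∈ [1/16, 5/32) → index 1
j=1: u_1=33/140 ∈ [5/32, 9/32) → index 2
j=2: u_2=53/140 ∈ [9/32, 9/16) → index 3
j=3: u_3=73/140 ∈ [9/32, 9/16) → index 3
j=4: u_4=93/140 ∈ [9/16, 27/32) → index 5
j=5: u_5=113/140 ∈ [9/16, 27/32) → index 5
j=6: u_6=19/20 ∈ [27/32, 1) → index 6

1 2 3 3 5 5 6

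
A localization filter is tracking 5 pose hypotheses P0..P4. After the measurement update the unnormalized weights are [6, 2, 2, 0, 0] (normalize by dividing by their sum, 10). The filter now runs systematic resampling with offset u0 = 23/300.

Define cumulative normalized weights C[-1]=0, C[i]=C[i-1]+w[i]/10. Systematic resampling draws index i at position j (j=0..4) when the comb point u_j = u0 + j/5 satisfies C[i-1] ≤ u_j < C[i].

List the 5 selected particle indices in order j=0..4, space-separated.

C = [3/5, 4/5, 1, 1, 1]
j=0: u_0=23/300 ∈ [0, 3/5) → index 0
j=1: u_1=83/300 ∈ [0, 3/5) → index 0
j=2: u_2=143/300 ∈ [0, 3/5) → index 0
j=3: u_3=203/300 ∈ [3/5, 4/5) → index 1
j=4: u_4=263/300 ∈ [4/5, 1) → index 2

0 0 0 1 2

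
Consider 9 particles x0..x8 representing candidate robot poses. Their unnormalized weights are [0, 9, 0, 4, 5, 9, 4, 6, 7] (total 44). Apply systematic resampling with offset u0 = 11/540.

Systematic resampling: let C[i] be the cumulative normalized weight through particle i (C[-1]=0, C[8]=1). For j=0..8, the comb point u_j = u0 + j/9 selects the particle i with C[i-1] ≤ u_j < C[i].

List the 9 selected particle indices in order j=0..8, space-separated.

1 1 3 4 5 5 6 7 8

C = [0, 9/44, 9/44, 13/44, 9/22, 27/44, 31/44, 37/44, 1]
j=0: u_0=11/540 ∈ [0, 9/44) → index 1
j=1: u_1=71/540 ∈ [0, 9/44) → index 1
j=2: u_2=131/540 ∈ [9/44, 13/44) → index 3
j=3: u_3=191/540 ∈ [13/44, 9/22) → index 4
j=4: u_4=251/540 ∈ [9/22, 27/44) → index 5
j=5: u_5=311/540 ∈ [9/22, 27/44) → index 5
j=6: u_6=371/540 ∈ [27/44, 31/44) → index 6
j=7: u_7=431/540 ∈ [31/44, 37/44) → index 7
j=8: u_8=491/540 ∈ [37/44, 1) → index 8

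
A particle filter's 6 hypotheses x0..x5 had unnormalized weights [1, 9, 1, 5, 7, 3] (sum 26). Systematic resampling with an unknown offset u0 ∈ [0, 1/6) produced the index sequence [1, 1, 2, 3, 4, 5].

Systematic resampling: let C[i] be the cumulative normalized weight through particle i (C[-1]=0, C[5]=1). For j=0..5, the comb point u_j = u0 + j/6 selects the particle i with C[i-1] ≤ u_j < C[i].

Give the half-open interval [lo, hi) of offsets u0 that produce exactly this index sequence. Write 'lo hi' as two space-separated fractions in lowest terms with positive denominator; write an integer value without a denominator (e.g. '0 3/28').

C = [1/26, 5/13, 11/26, 8/13, 23/26, 1]
j=0 picked index 1: u0 ∈ [1/26, 5/13)
j=1 picked index 1: u0 ∈ [-5/39, 17/78)
j=2 picked index 2: u0 ∈ [2/39, 7/78)
j=3 picked index 3: u0 ∈ [-1/13, 3/26)
j=4 picked index 4: u0 ∈ [-2/39, 17/78)
j=5 picked index 5: u0 ∈ [2/39, 1/6)
intersection: [2/39, 7/78)

2/39 7/78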